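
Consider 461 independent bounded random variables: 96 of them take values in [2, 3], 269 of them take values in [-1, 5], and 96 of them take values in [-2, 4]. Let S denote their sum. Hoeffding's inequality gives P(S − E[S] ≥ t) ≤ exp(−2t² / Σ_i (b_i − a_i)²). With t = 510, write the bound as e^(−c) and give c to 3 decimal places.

Σ(b_i − a_i)² = 96·1² + 269·6² + 96·6² = 13236.
c = 2t² / 13236 = 2·510² / 13236 = 39.3019.

39.302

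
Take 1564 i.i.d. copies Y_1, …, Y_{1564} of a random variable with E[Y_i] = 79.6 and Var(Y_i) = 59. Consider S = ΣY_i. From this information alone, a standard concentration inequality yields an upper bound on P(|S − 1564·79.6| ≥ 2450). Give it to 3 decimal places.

With mean and variance of each term known, Chebyshev's inequality bounds the deviation of the sum (or sample mean).
Var(S) = n·Var(Y_i) = 1564·59 = 92276.
Chebyshev: P(|S − 1564·79.6| ≥ 2450) ≤ Var(S)/2450² = 92276/6002500 = 0.0154.

0.015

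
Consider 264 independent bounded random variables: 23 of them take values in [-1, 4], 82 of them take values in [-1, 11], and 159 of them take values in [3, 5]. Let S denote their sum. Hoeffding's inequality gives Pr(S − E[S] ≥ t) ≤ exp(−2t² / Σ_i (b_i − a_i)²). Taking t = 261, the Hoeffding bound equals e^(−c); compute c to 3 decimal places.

Σ(b_i − a_i)² = 23·5² + 82·12² + 159·2² = 13019.
c = 2t² / 13019 = 2·261² / 13019 = 10.4649.

10.465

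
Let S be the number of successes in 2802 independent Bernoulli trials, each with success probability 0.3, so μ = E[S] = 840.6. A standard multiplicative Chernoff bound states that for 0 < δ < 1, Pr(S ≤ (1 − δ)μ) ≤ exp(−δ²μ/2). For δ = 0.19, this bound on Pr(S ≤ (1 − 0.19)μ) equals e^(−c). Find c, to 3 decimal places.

c = δ²μ/2 = 0.19²·840.6/2 = 15.1728.

15.173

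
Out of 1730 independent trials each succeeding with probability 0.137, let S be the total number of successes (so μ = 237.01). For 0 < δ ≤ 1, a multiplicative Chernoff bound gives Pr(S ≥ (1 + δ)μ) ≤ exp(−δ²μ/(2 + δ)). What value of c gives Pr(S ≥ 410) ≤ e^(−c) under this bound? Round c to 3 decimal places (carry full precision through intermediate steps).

Write 410 = (1 + δ)μ, so δ = 410/237.01 − 1 = 0.7298848…
Then the exponent is δ²μ/(2 + δ) = (410 − μ)² / (μ·(2 + δ)) = 46.252052.

46.252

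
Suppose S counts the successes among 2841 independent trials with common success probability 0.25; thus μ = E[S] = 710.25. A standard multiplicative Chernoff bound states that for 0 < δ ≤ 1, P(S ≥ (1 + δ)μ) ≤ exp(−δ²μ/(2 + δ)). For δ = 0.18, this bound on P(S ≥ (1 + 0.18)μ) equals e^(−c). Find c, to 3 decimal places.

10.556

c = δ²μ/(2 + δ) = 0.18²·710.25/(2 + 0.18) = 10.5560.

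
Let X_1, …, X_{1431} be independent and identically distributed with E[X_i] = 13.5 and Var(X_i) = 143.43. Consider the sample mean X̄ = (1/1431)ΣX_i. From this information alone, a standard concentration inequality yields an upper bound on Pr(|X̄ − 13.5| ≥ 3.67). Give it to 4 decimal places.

With mean and variance of each term known, Chebyshev's inequality bounds the deviation of the sum (or sample mean).
Var(X̄) = Var(X_i)/n = 143.43/1431 = 0.10023.
Chebyshev: Pr(|X̄ − 13.5| ≥ 3.67) ≤ Var(X̄)/(3.67)² = 143.43/(1431·3.67²) = 0.0074.

0.0074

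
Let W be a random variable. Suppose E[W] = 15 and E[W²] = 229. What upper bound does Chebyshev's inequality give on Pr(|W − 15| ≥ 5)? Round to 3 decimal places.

0.160

Var(W) = E[W²] − (E[W])² = 229 − 225 = 4.
Chebyshev's inequality: Pr(|W − μ| ≥ t) ≤ Var(W)/t² = 4/25 = 0.1600.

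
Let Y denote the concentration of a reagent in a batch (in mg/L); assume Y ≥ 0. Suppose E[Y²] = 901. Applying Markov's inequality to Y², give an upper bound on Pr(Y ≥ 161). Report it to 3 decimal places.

0.035

Since Y ≥ 0, the event {Y ≥ 161} is the same as {Y² ≥ 25921}.
Markov's inequality applied to Y² gives Pr(Y² ≥ 25921) ≤ E[Y²]/25921 = 901/25921 = 0.0348.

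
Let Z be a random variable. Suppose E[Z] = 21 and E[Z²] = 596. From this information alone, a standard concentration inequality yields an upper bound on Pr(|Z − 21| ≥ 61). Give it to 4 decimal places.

0.0417

The first two moments determine the variance, so Chebyshev's inequality is the sharpest standard bound available.
Var(Z) = E[Z²] − (E[Z])² = 596 − 441 = 155.
Chebyshev's inequality: Pr(|Z − μ| ≥ t) ≤ Var(Z)/t² = 155/3721 = 0.0417.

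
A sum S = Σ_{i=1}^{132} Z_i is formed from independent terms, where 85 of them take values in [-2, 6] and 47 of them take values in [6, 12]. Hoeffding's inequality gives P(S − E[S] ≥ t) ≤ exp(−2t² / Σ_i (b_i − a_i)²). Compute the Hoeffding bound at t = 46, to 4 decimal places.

0.5525

Σ(b_i − a_i)² = 85·8² + 47·6² = 7132.
Exponent = 2·46² / 7132 = 0.59338.
Bound = exp(−0.59338) = 0.55246.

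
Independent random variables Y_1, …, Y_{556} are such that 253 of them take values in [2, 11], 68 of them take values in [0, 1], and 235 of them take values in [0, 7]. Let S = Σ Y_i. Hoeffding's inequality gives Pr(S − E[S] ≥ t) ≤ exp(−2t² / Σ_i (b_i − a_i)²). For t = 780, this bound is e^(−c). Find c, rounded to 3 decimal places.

37.935

Σ(b_i − a_i)² = 253·9² + 68·1² + 235·7² = 32076.
c = 2t² / 32076 = 2·780² / 32076 = 37.9349.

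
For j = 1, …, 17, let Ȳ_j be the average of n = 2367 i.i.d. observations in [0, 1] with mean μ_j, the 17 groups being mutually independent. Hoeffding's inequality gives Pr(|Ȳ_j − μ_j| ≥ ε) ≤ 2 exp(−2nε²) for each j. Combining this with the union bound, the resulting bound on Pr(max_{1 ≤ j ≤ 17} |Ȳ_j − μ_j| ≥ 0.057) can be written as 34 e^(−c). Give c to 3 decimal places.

15.381

Union bound over the 17 events: Pr(max_{1 ≤ j ≤ 17} |Ȳ_j − μ_j| ≥ 0.057) ≤ 17·2·exp(−2nε²) = 34 exp(−2·2367·0.057²).
So c = 2·2367·0.057² = 15.3808.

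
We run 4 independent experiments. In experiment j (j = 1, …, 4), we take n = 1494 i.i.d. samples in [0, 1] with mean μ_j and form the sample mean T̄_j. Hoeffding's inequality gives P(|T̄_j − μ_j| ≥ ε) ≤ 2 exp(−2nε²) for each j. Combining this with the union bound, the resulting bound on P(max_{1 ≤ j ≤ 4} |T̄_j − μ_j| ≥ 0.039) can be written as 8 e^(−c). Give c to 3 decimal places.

Union bound over the 4 events: P(max_{1 ≤ j ≤ 4} |T̄_j − μ_j| ≥ 0.039) ≤ 4·2·exp(−2nε²) = 8 exp(−2·1494·0.039²).
So c = 2·1494·0.039² = 4.5447.

4.545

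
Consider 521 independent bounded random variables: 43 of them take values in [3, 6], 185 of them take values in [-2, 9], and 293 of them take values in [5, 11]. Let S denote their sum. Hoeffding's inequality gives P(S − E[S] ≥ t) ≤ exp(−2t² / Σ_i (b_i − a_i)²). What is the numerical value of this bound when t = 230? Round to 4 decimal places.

Σ(b_i − a_i)² = 43·3² + 185·11² + 293·6² = 33320.
Exponent = 2·230² / 33320 = 3.17527.
Bound = exp(−3.17527) = 0.04178.

0.0418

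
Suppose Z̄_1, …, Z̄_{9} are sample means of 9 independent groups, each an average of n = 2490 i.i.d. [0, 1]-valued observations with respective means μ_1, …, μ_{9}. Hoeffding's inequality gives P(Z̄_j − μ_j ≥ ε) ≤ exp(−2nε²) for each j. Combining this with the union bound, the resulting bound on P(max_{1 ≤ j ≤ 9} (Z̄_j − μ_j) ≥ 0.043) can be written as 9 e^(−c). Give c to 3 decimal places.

Union bound over the 9 events: P(max_{1 ≤ j ≤ 9} (Z̄_j − μ_j) ≥ 0.043) ≤ 9·exp(−2nε²) = 9 exp(−2·2490·0.043²).
So c = 2·2490·0.043² = 9.2080.

9.208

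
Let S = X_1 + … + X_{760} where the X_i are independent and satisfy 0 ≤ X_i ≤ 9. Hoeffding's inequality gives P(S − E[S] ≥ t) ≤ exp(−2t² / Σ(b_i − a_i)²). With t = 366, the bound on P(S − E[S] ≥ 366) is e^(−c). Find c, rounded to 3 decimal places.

Σ(b_i − a_i)² = 760·(9)² = 61560.
c = 2t²/61560 = 2·366²/61560 = 4.3520.

4.352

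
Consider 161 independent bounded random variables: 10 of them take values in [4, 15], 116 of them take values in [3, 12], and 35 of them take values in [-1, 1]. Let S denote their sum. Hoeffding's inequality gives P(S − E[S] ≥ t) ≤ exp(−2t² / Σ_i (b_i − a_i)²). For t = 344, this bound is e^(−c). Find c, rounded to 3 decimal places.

Σ(b_i − a_i)² = 10·11² + 116·9² + 35·2² = 10746.
c = 2t² / 10746 = 2·344² / 10746 = 22.0242.

22.024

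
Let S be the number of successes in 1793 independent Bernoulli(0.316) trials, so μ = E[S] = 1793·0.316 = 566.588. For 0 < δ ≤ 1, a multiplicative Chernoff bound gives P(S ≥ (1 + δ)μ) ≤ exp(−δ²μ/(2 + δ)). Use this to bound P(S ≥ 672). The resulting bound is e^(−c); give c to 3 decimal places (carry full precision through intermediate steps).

8.971

Write 672 = (1 + δ)μ, so δ = 672/566.588 − 1 = 0.186047…
Then the exponent is δ²μ/(2 + δ) = (672 − μ)² / (μ·(2 + δ)) = 8.971256.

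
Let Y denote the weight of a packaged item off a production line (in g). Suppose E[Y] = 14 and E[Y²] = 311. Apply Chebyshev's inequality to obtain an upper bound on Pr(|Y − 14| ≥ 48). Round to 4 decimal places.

Var(Y) = E[Y²] − (E[Y])² = 311 − 196 = 115.
Chebyshev's inequality: Pr(|Y − μ| ≥ t) ≤ Var(Y)/t² = 115/2304 = 0.0499.

0.0499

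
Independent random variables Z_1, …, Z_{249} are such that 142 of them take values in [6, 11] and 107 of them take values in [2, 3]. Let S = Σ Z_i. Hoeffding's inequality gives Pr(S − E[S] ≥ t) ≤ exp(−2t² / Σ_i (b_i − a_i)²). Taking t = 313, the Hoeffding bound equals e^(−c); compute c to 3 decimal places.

Σ(b_i − a_i)² = 142·5² + 107·1² = 3657.
c = 2t² / 3657 = 2·313² / 3657 = 53.5789.

53.579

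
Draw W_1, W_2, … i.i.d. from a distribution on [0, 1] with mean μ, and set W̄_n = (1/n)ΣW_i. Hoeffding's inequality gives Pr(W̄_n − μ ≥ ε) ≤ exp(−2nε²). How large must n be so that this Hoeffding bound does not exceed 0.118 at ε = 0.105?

97

Require exp(−2nε²) ≤ 0.118, i.e. 2nε² ≥ ln(1/0.118) = 2.137071.
So n ≥ 2.137071 / (2·0.105²) = 96.919.
The smallest integer n is 97.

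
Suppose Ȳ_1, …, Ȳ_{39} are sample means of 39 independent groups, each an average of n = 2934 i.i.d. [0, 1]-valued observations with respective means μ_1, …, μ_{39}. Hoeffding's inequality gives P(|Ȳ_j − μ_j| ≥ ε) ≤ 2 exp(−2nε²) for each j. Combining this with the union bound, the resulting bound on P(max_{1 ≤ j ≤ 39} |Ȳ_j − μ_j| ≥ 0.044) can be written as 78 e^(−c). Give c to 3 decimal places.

Union bound over the 39 events: P(max_{1 ≤ j ≤ 39} |Ȳ_j − μ_j| ≥ 0.044) ≤ 39·2·exp(−2nε²) = 78 exp(−2·2934·0.044²).
So c = 2·2934·0.044² = 11.3604.

11.360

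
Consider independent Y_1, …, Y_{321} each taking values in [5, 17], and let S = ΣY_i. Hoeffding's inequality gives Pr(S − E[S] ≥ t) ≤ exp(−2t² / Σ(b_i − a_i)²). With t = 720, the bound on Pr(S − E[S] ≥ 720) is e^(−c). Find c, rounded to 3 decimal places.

Σ(b_i − a_i)² = 321·(12)² = 46224.
c = 2t²/46224 = 2·720²/46224 = 22.4299.

22.430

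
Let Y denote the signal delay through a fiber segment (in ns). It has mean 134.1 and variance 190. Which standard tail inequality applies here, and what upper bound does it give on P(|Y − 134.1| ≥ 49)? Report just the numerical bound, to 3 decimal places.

0.079

Mean and variance are known, so Chebyshev's inequality applies.
Chebyshev: P(|Y − μ| ≥ t) ≤ Var(Y)/t².
Bound = 190 / 2401 = 0.0791.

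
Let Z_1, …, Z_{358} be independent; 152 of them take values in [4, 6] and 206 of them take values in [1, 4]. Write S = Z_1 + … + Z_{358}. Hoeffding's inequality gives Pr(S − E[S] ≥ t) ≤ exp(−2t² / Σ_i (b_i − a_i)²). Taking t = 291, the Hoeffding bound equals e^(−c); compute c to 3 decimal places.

Σ(b_i − a_i)² = 152·2² + 206·3² = 2462.
c = 2t² / 2462 = 2·291² / 2462 = 68.7904.

68.790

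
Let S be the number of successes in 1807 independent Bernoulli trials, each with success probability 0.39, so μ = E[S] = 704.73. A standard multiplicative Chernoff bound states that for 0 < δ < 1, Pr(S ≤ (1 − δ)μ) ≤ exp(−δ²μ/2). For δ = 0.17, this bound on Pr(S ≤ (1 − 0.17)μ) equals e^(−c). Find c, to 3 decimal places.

10.183

c = δ²μ/2 = 0.17²·704.73/2 = 10.1833.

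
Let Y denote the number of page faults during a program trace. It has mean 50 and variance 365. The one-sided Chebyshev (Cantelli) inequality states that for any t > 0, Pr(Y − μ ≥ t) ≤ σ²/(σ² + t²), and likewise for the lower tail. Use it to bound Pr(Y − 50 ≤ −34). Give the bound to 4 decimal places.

0.2400

Here σ² = 365 and t = 34, so σ² + t² = 1521.
Cantelli's bound: 365/1521 = 0.2400.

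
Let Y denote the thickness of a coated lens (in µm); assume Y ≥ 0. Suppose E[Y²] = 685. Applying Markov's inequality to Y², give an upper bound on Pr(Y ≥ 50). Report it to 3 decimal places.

Since Y ≥ 0, the event {Y ≥ 50} is the same as {Y² ≥ 2500}.
Markov's inequality applied to Y² gives Pr(Y² ≥ 2500) ≤ E[Y²]/2500 = 685/2500 = 0.2740.

0.274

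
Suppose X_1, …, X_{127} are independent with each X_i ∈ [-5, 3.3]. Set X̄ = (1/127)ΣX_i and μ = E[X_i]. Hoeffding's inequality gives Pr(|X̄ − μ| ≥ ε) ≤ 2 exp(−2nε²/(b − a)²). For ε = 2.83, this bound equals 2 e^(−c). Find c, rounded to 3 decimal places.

29.529

c = 2nε²/(b − a)² = 2·127·2.83² / 8.3² = 29.5291.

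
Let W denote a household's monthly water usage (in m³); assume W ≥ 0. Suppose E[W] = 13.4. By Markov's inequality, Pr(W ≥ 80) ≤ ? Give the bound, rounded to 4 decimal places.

Markov's inequality: for a non-negative random variable, Pr(W ≥ a) ≤ E[W]/a.
Here E[W] = 13.4 and a = 80, so the bound is 13.4/80 = 0.1675.

0.1675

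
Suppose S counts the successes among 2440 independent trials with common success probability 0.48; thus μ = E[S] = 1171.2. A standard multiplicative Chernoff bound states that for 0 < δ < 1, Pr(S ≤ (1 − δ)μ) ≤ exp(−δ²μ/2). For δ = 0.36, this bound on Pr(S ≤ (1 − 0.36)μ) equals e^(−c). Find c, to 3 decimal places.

c = δ²μ/2 = 0.36²·1171.2/2 = 75.8938.

75.894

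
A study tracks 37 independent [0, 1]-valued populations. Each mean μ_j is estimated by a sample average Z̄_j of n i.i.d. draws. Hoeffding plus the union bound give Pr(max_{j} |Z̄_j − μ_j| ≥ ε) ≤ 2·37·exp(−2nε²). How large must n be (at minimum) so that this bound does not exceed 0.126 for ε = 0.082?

Need 2·37·exp(−2nε²) ≤ 0.126, i.e. exp(−2nε²) ≤ 0.126/74.
So 2nε² ≥ ln(74/0.126) = 6.375538.
Hence n ≥ 6.375538/(2·0.082²) = 474.088.
The smallest integer n is 475.

475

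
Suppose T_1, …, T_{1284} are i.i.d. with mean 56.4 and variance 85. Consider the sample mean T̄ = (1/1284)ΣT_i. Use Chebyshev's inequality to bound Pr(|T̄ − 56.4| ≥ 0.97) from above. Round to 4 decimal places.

0.0704

Var(T̄) = Var(T_i)/n = 85/1284 = 0.066199.
Chebyshev: Pr(|T̄ − 56.4| ≥ 0.97) ≤ Var(T̄)/(0.97)² = 85/(1284·0.97²) = 0.0704.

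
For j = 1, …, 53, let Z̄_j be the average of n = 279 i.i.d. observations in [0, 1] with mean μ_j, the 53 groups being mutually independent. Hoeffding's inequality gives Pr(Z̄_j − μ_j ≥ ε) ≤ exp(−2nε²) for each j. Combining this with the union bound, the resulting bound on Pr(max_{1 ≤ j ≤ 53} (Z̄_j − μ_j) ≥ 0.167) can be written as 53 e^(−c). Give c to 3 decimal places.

15.562

Union bound over the 53 events: Pr(max_{1 ≤ j ≤ 53} (Z̄_j − μ_j) ≥ 0.167) ≤ 53·exp(−2nε²) = 53 exp(−2·279·0.167²).
So c = 2·279·0.167² = 15.5621.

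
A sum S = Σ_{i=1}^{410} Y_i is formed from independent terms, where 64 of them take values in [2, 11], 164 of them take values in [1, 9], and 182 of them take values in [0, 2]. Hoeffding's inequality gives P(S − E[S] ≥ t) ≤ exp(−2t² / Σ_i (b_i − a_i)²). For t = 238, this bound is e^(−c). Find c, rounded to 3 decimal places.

6.904

Σ(b_i − a_i)² = 64·9² + 164·8² + 182·2² = 16408.
c = 2t² / 16408 = 2·238² / 16408 = 6.9044.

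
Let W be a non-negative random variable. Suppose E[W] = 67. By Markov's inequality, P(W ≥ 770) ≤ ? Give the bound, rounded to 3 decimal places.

0.087

Markov's inequality: for a non-negative random variable, P(W ≥ a) ≤ E[W]/a.
Here E[W] = 67 and a = 770, so the bound is 67/770 = 0.0870.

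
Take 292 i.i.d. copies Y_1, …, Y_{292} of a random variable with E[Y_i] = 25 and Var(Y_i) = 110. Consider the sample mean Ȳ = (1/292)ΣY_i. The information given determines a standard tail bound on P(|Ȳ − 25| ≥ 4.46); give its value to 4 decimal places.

0.0189

With mean and variance of each term known, Chebyshev's inequality bounds the deviation of the sum (or sample mean).
Var(Ȳ) = Var(Y_i)/n = 110/292 = 0.37671.
Chebyshev: P(|Ȳ − 25| ≥ 4.46) ≤ Var(Ȳ)/(4.46)² = 110/(292·4.46²) = 0.0189.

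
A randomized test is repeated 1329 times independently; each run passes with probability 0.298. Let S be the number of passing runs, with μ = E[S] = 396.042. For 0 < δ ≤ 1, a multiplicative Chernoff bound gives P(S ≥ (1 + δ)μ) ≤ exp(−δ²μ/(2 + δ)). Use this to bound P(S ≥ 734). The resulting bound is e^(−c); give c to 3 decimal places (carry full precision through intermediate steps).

101.072

Write 734 = (1 + δ)μ, so δ = 734/396.042 − 1 = 0.8533388…
Then the exponent is δ²μ/(2 + δ) = (734 − μ)² / (μ·(2 + δ)) = 101.072004.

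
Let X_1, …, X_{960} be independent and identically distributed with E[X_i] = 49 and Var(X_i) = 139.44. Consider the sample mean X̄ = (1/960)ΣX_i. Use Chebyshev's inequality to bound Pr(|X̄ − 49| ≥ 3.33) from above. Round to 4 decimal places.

Var(X̄) = Var(X_i)/n = 139.44/960 = 0.14525.
Chebyshev: Pr(|X̄ − 49| ≥ 3.33) ≤ Var(X̄)/(3.33)² = 139.44/(960·3.33²) = 0.0131.

0.0131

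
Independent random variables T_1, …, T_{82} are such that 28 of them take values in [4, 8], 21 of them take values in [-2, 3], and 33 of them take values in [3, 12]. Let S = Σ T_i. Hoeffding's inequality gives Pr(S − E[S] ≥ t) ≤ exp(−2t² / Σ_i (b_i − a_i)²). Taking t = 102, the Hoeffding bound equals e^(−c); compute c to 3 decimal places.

5.707

Σ(b_i − a_i)² = 28·4² + 21·5² + 33·9² = 3646.
c = 2t² / 3646 = 2·102² / 3646 = 5.7071.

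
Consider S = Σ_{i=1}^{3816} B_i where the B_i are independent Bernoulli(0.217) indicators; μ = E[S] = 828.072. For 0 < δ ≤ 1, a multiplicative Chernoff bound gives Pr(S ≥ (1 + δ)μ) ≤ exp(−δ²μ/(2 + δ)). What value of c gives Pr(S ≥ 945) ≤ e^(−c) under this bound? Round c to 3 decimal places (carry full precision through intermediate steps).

Write 945 = (1 + δ)μ, so δ = 945/828.072 − 1 = 0.1412051…
Then the exponent is δ²μ/(2 + δ) = (945 − μ)² / (μ·(2 + δ)) = 7.710999.

7.711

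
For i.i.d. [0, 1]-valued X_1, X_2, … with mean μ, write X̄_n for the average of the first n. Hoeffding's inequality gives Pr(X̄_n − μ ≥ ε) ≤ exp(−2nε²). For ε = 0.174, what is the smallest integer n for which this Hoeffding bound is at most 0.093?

Require exp(−2nε²) ≤ 0.093, i.e. 2nε² ≥ ln(1/0.093) = 2.375156.
So n ≥ 2.375156 / (2·0.174²) = 39.225.
The smallest integer n is 40.

40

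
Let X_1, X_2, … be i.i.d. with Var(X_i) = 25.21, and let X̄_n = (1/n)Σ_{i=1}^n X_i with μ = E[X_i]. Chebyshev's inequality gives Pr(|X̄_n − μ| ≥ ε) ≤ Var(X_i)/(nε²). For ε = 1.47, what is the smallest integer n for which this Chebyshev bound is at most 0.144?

Require 25.21/(n·1.47²) ≤ 0.144, i.e. n ≥ 25.21/(0.144·1.47²) = 81.017.
The smallest integer n is 82.

82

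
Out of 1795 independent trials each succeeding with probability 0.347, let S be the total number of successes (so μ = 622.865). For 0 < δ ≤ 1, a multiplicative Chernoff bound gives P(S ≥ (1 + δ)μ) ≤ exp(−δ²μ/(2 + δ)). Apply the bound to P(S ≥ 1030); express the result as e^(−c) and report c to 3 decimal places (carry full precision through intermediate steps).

Write 1030 = (1 + δ)μ, so δ = 1030/622.865 − 1 = 0.6536489…
Then the exponent is δ²μ/(2 + δ) = (1030 − μ)² / (μ·(2 + δ)) = 100.285812.

100.286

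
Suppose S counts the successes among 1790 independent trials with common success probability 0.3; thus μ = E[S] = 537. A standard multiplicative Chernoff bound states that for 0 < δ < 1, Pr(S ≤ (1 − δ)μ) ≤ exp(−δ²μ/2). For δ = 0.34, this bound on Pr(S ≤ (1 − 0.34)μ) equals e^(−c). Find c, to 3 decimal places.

c = δ²μ/2 = 0.34²·537/2 = 31.0386.

31.039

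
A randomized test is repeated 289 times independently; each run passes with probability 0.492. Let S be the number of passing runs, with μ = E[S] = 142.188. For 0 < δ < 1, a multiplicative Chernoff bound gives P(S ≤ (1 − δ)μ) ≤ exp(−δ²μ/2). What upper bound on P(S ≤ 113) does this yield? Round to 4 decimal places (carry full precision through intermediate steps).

0.0500

Write 113 = (1 − δ)μ, so δ = 1 − 113/142.188 = 0.2052775…
Then the exponent is δ²μ/2 = (μ − 113)²/(2μ) = 2.995820.
Bound = exp(−2.995820) = 0.05000.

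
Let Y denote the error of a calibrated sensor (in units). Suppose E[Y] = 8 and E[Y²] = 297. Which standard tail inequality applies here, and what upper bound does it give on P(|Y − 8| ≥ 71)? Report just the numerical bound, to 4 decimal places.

0.0462

The first two moments determine the variance, so Chebyshev's inequality is the sharpest standard bound available.
Var(Y) = E[Y²] − (E[Y])² = 297 − 64 = 233.
Chebyshev's inequality: P(|Y − μ| ≥ t) ≤ Var(Y)/t² = 233/5041 = 0.0462.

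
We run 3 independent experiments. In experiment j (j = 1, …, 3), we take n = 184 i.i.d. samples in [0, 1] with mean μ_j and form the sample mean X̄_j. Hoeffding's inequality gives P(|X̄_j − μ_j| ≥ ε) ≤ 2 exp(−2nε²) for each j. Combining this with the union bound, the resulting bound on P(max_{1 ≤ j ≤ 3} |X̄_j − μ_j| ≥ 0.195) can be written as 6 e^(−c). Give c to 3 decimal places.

13.993

Union bound over the 3 events: P(max_{1 ≤ j ≤ 3} |X̄_j − μ_j| ≥ 0.195) ≤ 3·2·exp(−2nε²) = 6 exp(−2·184·0.195²).
So c = 2·184·0.195² = 13.9932.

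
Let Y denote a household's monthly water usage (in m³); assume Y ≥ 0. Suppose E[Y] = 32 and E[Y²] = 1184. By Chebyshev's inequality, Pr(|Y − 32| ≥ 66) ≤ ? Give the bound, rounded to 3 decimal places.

0.037

Var(Y) = E[Y²] − (E[Y])² = 1184 − 1024 = 160.
Chebyshev's inequality: Pr(|Y − μ| ≥ t) ≤ Var(Y)/t² = 160/4356 = 0.0367.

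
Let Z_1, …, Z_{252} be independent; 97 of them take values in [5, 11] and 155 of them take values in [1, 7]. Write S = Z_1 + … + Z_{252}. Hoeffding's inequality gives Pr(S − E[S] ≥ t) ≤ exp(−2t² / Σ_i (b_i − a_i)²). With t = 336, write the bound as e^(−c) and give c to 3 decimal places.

Σ(b_i − a_i)² = 97·6² + 155·6² = 9072.
c = 2t² / 9072 = 2·336² / 9072 = 24.8889.

24.889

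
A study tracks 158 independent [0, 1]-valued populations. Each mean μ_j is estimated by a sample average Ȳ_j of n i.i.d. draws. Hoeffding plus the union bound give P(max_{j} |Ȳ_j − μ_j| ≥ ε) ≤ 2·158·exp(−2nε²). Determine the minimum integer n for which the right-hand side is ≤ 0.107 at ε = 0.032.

Need 2·158·exp(−2nε²) ≤ 0.107, i.e. exp(−2nε²) ≤ 0.107/316.
So 2nε² ≥ ln(316/0.107) = 7.990669.
Hence n ≥ 7.990669/(2·0.032²) = 3901.694.
The smallest integer n is 3902.

3902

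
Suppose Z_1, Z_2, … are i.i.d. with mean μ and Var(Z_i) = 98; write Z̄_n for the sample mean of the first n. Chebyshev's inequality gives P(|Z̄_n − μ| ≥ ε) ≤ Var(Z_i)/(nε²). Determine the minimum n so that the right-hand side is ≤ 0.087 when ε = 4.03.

Require 98/(n·4.03²) ≤ 0.087, i.e. n ≥ 98/(0.087·4.03²) = 69.358.
The smallest integer n is 70.

70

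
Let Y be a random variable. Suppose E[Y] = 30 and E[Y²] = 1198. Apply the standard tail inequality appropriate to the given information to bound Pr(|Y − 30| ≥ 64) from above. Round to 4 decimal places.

The first two moments determine the variance, so Chebyshev's inequality is the sharpest standard bound available.
Var(Y) = E[Y²] − (E[Y])² = 1198 − 900 = 298.
Chebyshev's inequality: Pr(|Y − μ| ≥ t) ≤ Var(Y)/t² = 298/4096 = 0.0728.

0.0728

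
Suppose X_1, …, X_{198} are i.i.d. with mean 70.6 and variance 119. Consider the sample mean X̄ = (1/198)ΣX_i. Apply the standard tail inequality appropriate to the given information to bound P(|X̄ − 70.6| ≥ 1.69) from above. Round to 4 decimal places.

With mean and variance of each term known, Chebyshev's inequality bounds the deviation of the sum (or sample mean).
Var(X̄) = Var(X_i)/n = 119/198 = 0.60101.
Chebyshev: P(|X̄ − 70.6| ≥ 1.69) ≤ Var(X̄)/(1.69)² = 119/(198·1.69²) = 0.2104.

0.2104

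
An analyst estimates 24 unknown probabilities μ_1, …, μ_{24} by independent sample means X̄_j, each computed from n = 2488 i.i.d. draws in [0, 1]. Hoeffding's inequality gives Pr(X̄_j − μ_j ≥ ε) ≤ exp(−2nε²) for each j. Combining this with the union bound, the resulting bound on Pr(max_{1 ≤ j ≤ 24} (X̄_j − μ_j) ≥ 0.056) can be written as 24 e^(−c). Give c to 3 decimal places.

15.605

Union bound over the 24 events: Pr(max_{1 ≤ j ≤ 24} (X̄_j − μ_j) ≥ 0.056) ≤ 24·exp(−2nε²) = 24 exp(−2·2488·0.056²).
So c = 2·2488·0.056² = 15.6047.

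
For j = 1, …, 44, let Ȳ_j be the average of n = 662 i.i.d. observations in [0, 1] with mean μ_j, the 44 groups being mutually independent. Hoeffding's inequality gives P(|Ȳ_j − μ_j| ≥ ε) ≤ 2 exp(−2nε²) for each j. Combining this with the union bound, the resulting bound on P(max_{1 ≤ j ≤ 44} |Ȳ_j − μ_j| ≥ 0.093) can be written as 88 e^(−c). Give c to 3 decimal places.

11.451

Union bound over the 44 events: P(max_{1 ≤ j ≤ 44} |Ȳ_j − μ_j| ≥ 0.093) ≤ 44·2·exp(−2nε²) = 88 exp(−2·662·0.093²).
So c = 2·662·0.093² = 11.4513.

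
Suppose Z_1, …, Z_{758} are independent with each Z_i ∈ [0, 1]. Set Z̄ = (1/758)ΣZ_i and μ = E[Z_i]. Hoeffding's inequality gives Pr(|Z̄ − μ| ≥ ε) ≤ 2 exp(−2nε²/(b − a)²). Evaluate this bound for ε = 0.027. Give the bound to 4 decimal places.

0.6623

Exponent: 2nε²/(b − a)² = 2·758·0.027² / 1² = 1.10516.
Bound = 2·exp(−1.10516) = 0.66231.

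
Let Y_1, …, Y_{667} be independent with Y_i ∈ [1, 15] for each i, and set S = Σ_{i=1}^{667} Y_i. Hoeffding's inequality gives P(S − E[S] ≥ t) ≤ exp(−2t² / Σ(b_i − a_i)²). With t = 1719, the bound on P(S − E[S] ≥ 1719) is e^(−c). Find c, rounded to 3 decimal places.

Σ(b_i − a_i)² = 667·(14)² = 130732.
c = 2t²/130732 = 2·1719²/130732 = 45.2064.

45.206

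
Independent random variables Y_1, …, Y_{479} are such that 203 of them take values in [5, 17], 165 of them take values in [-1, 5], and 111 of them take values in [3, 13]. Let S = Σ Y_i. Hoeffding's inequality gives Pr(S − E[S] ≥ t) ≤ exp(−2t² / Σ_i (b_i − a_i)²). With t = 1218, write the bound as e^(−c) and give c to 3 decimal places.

64.122

Σ(b_i − a_i)² = 203·12² + 165·6² + 111·10² = 46272.
c = 2t² / 46272 = 2·1218² / 46272 = 64.1219.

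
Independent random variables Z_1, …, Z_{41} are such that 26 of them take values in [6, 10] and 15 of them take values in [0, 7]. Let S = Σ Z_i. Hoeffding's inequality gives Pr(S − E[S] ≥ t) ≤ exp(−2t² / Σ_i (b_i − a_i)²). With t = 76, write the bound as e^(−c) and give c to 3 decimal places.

10.036

Σ(b_i − a_i)² = 26·4² + 15·7² = 1151.
c = 2t² / 1151 = 2·76² / 1151 = 10.0365.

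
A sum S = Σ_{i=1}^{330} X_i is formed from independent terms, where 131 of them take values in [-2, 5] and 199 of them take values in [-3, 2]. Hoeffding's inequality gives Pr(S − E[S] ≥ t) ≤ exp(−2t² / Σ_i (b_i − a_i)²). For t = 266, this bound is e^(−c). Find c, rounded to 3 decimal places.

Σ(b_i − a_i)² = 131·7² + 199·5² = 11394.
c = 2t² / 11394 = 2·266² / 11394 = 12.4199.

12.420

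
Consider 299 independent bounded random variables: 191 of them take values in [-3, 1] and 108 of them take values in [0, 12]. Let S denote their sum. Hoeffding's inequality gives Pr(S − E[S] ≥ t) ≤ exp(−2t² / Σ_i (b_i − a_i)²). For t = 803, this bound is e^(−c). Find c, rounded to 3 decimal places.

Σ(b_i − a_i)² = 191·4² + 108·12² = 18608.
c = 2t² / 18608 = 2·803² / 18608 = 69.3045.

69.304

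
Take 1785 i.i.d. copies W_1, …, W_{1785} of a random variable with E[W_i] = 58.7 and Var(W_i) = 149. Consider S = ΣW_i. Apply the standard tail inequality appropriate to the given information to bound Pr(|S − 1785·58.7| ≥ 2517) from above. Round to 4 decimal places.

With mean and variance of each term known, Chebyshev's inequality bounds the deviation of the sum (or sample mean).
Var(S) = n·Var(W_i) = 1785·149 = 265965.
Chebyshev: Pr(|S − 1785·58.7| ≥ 2517) ≤ Var(S)/2517² = 265965/6335289 = 0.0420.

0.0420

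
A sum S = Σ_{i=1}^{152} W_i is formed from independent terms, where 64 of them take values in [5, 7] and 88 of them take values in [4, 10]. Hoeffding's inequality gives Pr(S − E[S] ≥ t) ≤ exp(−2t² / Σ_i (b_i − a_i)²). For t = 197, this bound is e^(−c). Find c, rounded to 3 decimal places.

22.669

Σ(b_i − a_i)² = 64·2² + 88·6² = 3424.
c = 2t² / 3424 = 2·197² / 3424 = 22.6688.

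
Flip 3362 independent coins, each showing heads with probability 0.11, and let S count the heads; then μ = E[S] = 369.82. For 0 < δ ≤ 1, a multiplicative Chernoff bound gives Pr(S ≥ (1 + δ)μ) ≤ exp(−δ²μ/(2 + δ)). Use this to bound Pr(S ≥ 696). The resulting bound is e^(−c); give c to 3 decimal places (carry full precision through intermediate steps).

Write 696 = (1 + δ)μ, so δ = 696/369.82 − 1 = 0.8819966…
Then the exponent is δ²μ/(2 + δ) = (696 − μ)² / (μ·(2 + δ)) = 99.823040.

99.823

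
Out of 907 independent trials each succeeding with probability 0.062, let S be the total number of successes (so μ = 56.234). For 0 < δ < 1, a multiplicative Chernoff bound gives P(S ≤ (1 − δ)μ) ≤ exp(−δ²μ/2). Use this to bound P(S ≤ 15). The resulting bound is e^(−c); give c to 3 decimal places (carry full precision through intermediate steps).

15.118

Write 15 = (1 − δ)μ, so δ = 1 − 15/56.234 = 0.7332575…
Then the exponent is δ²μ/2 = (μ − 15)²/(2μ) = 15.117569.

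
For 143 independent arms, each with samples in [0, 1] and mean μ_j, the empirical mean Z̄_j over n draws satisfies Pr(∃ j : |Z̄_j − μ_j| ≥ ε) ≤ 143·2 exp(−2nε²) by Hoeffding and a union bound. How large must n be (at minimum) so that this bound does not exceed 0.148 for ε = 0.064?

Need 2·143·exp(−2nε²) ≤ 0.148, i.e. exp(−2nε²) ≤ 0.148/286.
So 2nε² ≥ ln(286/0.148) = 7.566535.
Hence n ≥ 7.566535/(2·0.064²) = 923.649.
The smallest integer n is 924.

924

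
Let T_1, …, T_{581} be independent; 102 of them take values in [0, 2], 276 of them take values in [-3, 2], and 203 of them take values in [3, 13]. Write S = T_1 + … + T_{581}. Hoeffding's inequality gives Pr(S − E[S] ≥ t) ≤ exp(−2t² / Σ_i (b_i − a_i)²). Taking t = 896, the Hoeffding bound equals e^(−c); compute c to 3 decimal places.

Σ(b_i − a_i)² = 102·2² + 276·5² + 203·10² = 27608.
c = 2t² / 27608 = 2·896² / 27608 = 58.1582.

58.158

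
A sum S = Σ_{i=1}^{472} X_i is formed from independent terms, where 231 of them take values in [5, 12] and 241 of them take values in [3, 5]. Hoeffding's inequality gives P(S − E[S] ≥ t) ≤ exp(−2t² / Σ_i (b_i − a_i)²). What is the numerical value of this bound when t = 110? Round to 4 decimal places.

Σ(b_i − a_i)² = 231·7² + 241·2² = 12283.
Exponent = 2·110² / 12283 = 1.97020.
Bound = exp(−1.97020) = 0.13943.

0.1394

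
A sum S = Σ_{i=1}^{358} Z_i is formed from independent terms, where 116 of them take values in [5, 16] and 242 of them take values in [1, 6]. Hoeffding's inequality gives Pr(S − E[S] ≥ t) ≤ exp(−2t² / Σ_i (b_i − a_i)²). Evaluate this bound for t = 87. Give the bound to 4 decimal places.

0.4706

Σ(b_i − a_i)² = 116·11² + 242·5² = 20086.
Exponent = 2·87² / 20086 = 0.75366.
Bound = exp(−0.75366) = 0.47064.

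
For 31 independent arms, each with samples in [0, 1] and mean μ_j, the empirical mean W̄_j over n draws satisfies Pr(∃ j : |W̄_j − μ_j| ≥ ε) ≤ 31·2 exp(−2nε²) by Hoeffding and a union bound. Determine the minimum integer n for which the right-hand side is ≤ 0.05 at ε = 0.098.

Need 2·31·exp(−2nε²) ≤ 0.05, i.e. exp(−2nε²) ≤ 0.05/62.
So 2nε² ≥ ln(62/0.05) = 7.122867.
Hence n ≥ 7.122867/(2·0.098²) = 370.828.
The smallest integer n is 371.

371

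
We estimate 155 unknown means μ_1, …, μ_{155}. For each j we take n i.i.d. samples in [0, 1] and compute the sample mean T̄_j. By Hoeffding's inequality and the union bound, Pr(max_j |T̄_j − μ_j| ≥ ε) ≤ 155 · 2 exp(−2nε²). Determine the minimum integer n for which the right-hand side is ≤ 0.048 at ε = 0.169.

Need 2·155·exp(−2nε²) ≤ 0.048, i.e. exp(−2nε²) ≤ 0.048/310.
So 2nε² ≥ ln(310/0.048) = 8.773127.
Hence n ≥ 8.773127/(2·0.169²) = 153.586.
The smallest integer n is 154.

154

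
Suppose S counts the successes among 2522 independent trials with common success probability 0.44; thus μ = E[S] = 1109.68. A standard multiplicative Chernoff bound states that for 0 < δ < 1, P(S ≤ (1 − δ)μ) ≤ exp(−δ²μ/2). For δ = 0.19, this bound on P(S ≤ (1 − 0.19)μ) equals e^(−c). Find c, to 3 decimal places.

20.030

c = δ²μ/2 = 0.19²·1109.68/2 = 20.0297.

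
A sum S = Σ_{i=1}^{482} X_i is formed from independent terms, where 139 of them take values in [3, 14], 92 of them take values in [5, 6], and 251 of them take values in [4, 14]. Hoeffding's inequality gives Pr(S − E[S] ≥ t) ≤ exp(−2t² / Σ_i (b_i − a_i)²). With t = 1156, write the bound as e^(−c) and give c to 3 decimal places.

63.618

Σ(b_i − a_i)² = 139·11² + 92·1² + 251·10² = 42011.
c = 2t² / 42011 = 2·1156² / 42011 = 63.6184.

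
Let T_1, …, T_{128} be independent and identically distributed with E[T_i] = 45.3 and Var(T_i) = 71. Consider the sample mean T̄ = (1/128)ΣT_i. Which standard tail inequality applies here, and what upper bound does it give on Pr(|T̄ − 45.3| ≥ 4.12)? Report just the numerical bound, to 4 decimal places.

With mean and variance of each term known, Chebyshev's inequality bounds the deviation of the sum (or sample mean).
Var(T̄) = Var(T_i)/n = 71/128 = 0.55469.
Chebyshev: Pr(|T̄ − 45.3| ≥ 4.12) ≤ Var(T̄)/(4.12)² = 71/(128·4.12²) = 0.0327.

0.0327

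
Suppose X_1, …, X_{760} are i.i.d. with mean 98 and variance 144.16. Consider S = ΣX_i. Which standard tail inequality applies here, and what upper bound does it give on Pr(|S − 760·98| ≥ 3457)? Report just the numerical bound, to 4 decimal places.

With mean and variance of each term known, Chebyshev's inequality bounds the deviation of the sum (or sample mean).
Var(S) = n·Var(X_i) = 760·144.16 = 109561.6.
Chebyshev: Pr(|S − 760·98| ≥ 3457) ≤ Var(S)/3457² = 109561.6/11950849 = 0.0092.

0.0092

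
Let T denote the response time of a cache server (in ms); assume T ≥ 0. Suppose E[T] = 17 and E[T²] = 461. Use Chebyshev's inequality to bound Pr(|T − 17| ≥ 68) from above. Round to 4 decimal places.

Var(T) = E[T²] − (E[T])² = 461 − 289 = 172.
Chebyshev's inequality: Pr(|T − μ| ≥ t) ≤ Var(T)/t² = 172/4624 = 0.0372.

0.0372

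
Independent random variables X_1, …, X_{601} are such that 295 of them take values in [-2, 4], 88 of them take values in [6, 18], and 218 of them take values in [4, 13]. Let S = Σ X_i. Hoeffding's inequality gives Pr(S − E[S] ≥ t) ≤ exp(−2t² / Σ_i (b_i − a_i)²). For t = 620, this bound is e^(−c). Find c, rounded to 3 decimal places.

18.774

Σ(b_i − a_i)² = 295·6² + 88·12² + 218·9² = 40950.
c = 2t² / 40950 = 2·620² / 40950 = 18.7741.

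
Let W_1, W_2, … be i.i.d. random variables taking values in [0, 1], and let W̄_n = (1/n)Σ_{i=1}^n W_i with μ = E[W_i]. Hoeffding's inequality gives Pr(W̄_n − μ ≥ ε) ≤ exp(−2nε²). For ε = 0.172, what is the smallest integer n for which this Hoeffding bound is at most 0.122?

Require exp(−2nε²) ≤ 0.122, i.e. 2nε² ≥ ln(1/0.122) = 2.103734.
So n ≥ 2.103734 / (2·0.172²) = 35.555.
The smallest integer n is 36.

36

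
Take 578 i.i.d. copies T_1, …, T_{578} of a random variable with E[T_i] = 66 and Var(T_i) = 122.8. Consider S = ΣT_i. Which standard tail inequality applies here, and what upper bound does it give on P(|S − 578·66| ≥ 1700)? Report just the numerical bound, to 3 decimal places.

With mean and variance of each term known, Chebyshev's inequality bounds the deviation of the sum (or sample mean).
Var(S) = n·Var(T_i) = 578·122.8 = 70978.4.
Chebyshev: P(|S − 578·66| ≥ 1700) ≤ Var(S)/1700² = 70978.4/2890000 = 0.0246.

0.025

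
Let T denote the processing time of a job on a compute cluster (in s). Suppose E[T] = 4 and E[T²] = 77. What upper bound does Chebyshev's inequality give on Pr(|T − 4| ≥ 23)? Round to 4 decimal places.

0.1153

Var(T) = E[T²] − (E[T])² = 77 − 16 = 61.
Chebyshev's inequality: Pr(|T − μ| ≥ t) ≤ Var(T)/t² = 61/529 = 0.1153.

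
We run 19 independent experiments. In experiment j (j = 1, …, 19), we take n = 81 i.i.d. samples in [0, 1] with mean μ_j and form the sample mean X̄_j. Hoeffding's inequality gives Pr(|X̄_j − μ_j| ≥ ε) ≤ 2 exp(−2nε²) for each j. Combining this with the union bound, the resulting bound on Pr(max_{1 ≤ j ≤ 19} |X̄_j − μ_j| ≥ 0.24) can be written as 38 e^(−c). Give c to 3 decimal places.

9.331

Union bound over the 19 events: Pr(max_{1 ≤ j ≤ 19} |X̄_j − μ_j| ≥ 0.24) ≤ 19·2·exp(−2nε²) = 38 exp(−2·81·0.24²).
So c = 2·81·0.24² = 9.3312.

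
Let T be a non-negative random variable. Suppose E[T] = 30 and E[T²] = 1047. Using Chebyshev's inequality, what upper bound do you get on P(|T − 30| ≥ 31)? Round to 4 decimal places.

Var(T) = E[T²] − (E[T])² = 1047 − 900 = 147.
Chebyshev's inequality: P(|T − μ| ≥ t) ≤ Var(T)/t² = 147/961 = 0.1530.

0.1530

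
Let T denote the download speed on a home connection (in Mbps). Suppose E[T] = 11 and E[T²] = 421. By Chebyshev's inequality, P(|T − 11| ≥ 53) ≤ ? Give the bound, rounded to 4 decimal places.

0.1068

Var(T) = E[T²] − (E[T])² = 421 − 121 = 300.
Chebyshev's inequality: P(|T − μ| ≥ t) ≤ Var(T)/t² = 300/2809 = 0.1068.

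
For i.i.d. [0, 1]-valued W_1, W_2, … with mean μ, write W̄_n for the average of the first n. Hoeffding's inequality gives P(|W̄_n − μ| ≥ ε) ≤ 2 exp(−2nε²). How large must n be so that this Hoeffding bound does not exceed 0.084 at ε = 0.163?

Require 2·exp(−2nε²) ≤ 0.084, i.e. 2nε² ≥ ln(2/0.084) = 3.170086.
So n ≥ 3.170086 / (2·0.163²) = 59.658.
The smallest integer n is 60.

60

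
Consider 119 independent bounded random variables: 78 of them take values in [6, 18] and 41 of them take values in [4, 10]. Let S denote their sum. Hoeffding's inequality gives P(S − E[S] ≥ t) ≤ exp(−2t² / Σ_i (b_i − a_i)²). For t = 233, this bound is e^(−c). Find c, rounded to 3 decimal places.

Σ(b_i − a_i)² = 78·12² + 41·6² = 12708.
c = 2t² / 12708 = 2·233² / 12708 = 8.5441.

8.544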